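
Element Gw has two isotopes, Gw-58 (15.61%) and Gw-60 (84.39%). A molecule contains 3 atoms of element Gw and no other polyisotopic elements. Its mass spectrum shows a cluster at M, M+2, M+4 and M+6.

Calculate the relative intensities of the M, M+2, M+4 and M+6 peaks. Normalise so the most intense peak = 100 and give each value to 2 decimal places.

The 3 Gw atoms are independent, so intensities follow the terms of (0.1561 + 0.8439)^3.
P(M) = 0.1561^3 = 0.003804
P(M+2) = 3 × 0.1561^2 × 0.8439^1 = 0.061690
P(M+4) = 3 × 0.1561^1 × 0.8439^2 = 0.333508
P(M+6) = 0.8439^3 = 0.600998
The M+6 peak is largest (0.600998); scaling to 100 gives 0.63 : 10.26 : 55.49 : 100.00.

0.63 : 10.26 : 55.49 : 100.00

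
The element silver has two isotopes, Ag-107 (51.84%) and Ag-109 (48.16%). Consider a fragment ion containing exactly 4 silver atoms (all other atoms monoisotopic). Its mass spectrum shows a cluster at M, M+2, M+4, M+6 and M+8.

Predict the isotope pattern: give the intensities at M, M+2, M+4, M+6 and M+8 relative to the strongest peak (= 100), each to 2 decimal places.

19.31 : 71.76 : 100.00 : 61.93 : 14.38

Each Ag atom is independently Ag-107 (p = 0.5184) or Ag-109 (q = 0.4816); the cluster is the binomial expansion (p + q)^4.
P(M) = 0.5184^4 = 0.072220
P(M+2) = 4 × 0.5184^3 × 0.4816^1 = 0.268375
P(M+4) = 6 × 0.5184^2 × 0.4816^2 = 0.373985
P(M+6) = 4 × 0.5184^1 × 0.4816^3 = 0.231624
P(M+8) = 0.4816^4 = 0.053795
The M+4 peak is largest (0.373985); scaling to 100 gives 19.31 : 71.76 : 100.00 : 61.93 : 14.38.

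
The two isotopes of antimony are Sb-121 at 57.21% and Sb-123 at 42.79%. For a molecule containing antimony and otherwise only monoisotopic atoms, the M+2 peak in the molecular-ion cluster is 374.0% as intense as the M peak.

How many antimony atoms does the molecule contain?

With n Sb atoms, P(M+2)/P(M) = C(n,1)·p^(n−1)q / p^n = n·q/p = n · 0.4279/0.5721.
n = 3.740 × 0.5721/0.4279 = 5.00 ≈ 5

5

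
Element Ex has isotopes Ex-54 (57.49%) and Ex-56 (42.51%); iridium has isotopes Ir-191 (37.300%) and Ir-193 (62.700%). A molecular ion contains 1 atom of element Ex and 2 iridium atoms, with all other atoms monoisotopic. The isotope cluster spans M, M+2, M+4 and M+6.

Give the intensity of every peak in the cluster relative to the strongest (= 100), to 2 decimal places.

18.83 : 77.22 : 100.00 : 39.34

Element Ex pattern (n=1): 0.5749 : 0.4251
Iridium pattern (n=2): 0.139129 : 0.467742 : 0.393129
Convolve the two distributions (both contribute in 2-u steps):
  M: 0.5749×0.139129 = 0.079985
  M+2: 0.5749×0.467742 + 0.4251×0.139129 = 0.328049
  M+4: 0.5749×0.393129 + 0.4251×0.467742 = 0.424847
  M+6: 0.4251×0.393129 = 0.167119
Scale to base peak (0.424847) = 100: 18.83 : 77.22 : 100.00 : 39.34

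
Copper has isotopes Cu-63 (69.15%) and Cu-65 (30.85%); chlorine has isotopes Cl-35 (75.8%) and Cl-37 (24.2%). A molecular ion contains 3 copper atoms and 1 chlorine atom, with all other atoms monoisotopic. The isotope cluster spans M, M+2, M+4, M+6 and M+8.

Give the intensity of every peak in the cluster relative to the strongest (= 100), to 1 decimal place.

60.3 : 100.0 : 61.8 : 16.9 : 1.7

Copper pattern (n=3): 0.33065611 : 0.44254842 : 0.19743483 : 0.02936064
Chlorine pattern (n=1): 0.7580 : 0.2420
Convolve the two distributions (both contribute in 2-u steps):
  M: 0.33065611×0.7580 = 0.250637
  M+2: 0.33065611×0.2420 + 0.44254842×0.7580 = 0.415470
  M+4: 0.44254842×0.2420 + 0.19743483×0.7580 = 0.256752
  M+6: 0.19743483×0.2420 + 0.02936064×0.7580 = 0.070035
  M+8: 0.02936064×0.2420 = 0.007105
Scale to base peak (0.415470) = 100: 60.3 : 100.0 : 61.8 : 16.9 : 1.7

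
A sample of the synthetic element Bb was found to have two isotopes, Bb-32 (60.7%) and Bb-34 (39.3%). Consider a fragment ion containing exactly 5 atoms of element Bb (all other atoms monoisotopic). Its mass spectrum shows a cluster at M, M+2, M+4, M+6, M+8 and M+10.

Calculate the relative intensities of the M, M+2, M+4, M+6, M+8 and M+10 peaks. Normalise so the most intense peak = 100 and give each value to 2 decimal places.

Each Bb atom is independently Bb-32 (p = 0.607) or Bb-34 (q = 0.393); the cluster is the binomial expansion (p + q)^5.
P(M) = 0.607^5 = 0.082403
P(M+2) = 5 × 0.607^4 × 0.393^1 = 0.266758
P(M+4) = 10 × 0.607^3 × 0.393^2 = 0.345423
P(M+6) = 10 × 0.607^2 × 0.393^3 = 0.223643
P(M+8) = 5 × 0.607^1 × 0.393^4 = 0.072398
P(M+10) = 0.393^5 = 0.009375
The M+4 peak is largest (0.345423); scaling to 100 gives 23.86 : 77.23 : 100.00 : 64.74 : 20.96 : 2.71.

23.86 : 77.23 : 100.00 : 64.74 : 20.96 : 2.71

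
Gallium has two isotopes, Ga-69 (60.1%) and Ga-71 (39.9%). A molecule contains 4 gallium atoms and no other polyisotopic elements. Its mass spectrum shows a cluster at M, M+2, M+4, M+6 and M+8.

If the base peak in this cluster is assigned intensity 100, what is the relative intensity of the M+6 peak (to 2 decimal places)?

(0.601 + 0.399)^4 gives M 0.1305, M+2 0.3465, M+4 0.3450, M+6 0.1527, M+8 0.0253; the largest is M+2.
P(M+2) = C(4,1) × 0.601^3 × 0.399^1 = 4 × 0.2170818 × 0.3990 = 0.346463 (base)
P(M+6) = C(4,3) × 0.601^1 × 0.399^3 = 4 × 0.6010 × 0.0635212 = 0.152705
Relative intensity = 0.152705 / 0.346463 × 100 = 44.08

44.08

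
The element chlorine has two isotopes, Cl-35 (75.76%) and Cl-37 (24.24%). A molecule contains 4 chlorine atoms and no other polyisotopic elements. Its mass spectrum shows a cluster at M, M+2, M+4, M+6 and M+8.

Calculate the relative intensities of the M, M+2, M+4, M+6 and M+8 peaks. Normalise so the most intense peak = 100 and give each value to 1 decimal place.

78.1 : 100.0 : 48.0 : 10.2 : 0.8

The 4 Cl atoms are independent, so intensities follow the terms of (0.7576 + 0.2424)^4.
P(M) = 0.7576^4 = 0.329428
P(M+2) = 4 × 0.7576^3 × 0.2424^1 = 0.421612
P(M+4) = 6 × 0.7576^2 × 0.2424^2 = 0.202347
P(M+6) = 4 × 0.7576^1 × 0.2424^3 = 0.043162
P(M+8) = 0.2424^4 = 0.003452
The M+2 peak is largest (0.421612); scaling to 100 gives 78.1 : 100.0 : 48.0 : 10.2 : 0.8.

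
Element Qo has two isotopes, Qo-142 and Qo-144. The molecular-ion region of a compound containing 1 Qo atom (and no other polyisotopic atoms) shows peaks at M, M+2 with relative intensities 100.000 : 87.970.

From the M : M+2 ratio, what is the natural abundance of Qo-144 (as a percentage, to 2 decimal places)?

46.80%

If p is the fraction of Qo that is Qo-142, then I(M+2)/I(M) = [C(1,1)·p^0·(1−p)] / p^1 = 1·(1−p)/p = 87.970/100.000 = 0.8797
(1−p)/p = 0.8797/1 = 0.8797  ⇒  p = 1/(1 + 0.8797) = 0.5320
Qo-142: 53.20%, Qo-144: 46.80%.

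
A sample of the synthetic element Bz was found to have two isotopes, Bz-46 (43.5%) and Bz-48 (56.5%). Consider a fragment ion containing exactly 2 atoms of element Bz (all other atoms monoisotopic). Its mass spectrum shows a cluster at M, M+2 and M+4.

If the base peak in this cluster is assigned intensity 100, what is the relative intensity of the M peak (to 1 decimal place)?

38.5

Binomial terms of (0.435 + 0.565)^2: M 0.1892, M+2 0.4915, M+4 0.3192 → M+2 is the base peak.
P(M+2) = C(2,1) × 0.435^1 × 0.565^1 = 2 × 0.4350 × 0.5650 = 0.491550 (base)
P(M) = C(2,0) × 0.435^2 × 0.565^0 = 1 × 0.189225 × 1.0000 = 0.189225
Relative intensity = 0.189225 / 0.491550 × 100 = 38.5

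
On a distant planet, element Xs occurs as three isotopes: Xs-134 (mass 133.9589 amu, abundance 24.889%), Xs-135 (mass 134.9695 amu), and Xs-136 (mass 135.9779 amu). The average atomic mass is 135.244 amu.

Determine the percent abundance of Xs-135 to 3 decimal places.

Let x and y be the fractions of Xs-135 and Xs-136. Then x + y = 1 − 0.24889 = 0.75111 and 134.9695x + 135.9779y = 135.244 − 0.24889×133.9589 = 101.902969379.
Substituting: 134.9695x + 135.9779(0.75111 − x) = 101.902969379
(134.9695 − 135.9779)x = -0.23139109  ⇒  x = 0.22946, y = 0.52165
Xs-135: 22.946%, Xs-136: 52.165%.

22.946%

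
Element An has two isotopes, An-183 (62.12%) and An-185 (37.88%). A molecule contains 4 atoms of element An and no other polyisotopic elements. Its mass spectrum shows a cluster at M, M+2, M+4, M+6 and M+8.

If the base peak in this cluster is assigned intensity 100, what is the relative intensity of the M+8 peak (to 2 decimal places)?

5.67

Binomial terms of (0.6212 + 0.3788)^4: M 0.1489, M+2 0.3632, M+4 0.3322, M+6 0.1351, M+8 0.0206 → M+2 is the base peak.
P(M+2) = C(4,1) × 0.6212^3 × 0.3788^1 = 4 × 0.23971452 × 0.3788 = 0.363215 (base)
P(M+8) = C(4,4) × 0.6212^0 × 0.3788^4 = 1 × 1.0000 × 0.02058922 = 0.020589
Relative intensity = 0.020589 / 0.363215 × 100 = 5.67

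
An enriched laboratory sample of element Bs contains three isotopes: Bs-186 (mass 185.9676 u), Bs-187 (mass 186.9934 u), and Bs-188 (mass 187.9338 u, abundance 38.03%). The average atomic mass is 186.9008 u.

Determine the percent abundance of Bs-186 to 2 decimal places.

43.89%

Let x and y be the fractions of Bs-186 and Bs-187. Then x + y = 1 − 0.3803 = 0.6197 and 185.9676x + 186.9934y = 186.9008 − 0.3803×187.9338 = 115.42957586.
Substituting: 185.9676x + 186.9934(0.6197 − x) = 115.42957586
(185.9676 − 186.9934)x = -0.45023412  ⇒  x = 0.43891, y = 0.18079
Bs-186: 43.89%, Bs-187: 18.08%.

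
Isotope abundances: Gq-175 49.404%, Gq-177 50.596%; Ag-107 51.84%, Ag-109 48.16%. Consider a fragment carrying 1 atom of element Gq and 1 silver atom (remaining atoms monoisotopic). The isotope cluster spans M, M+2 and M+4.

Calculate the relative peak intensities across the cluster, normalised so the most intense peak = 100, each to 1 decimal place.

Element Gq pattern (n=1): 0.49404 : 0.50596
Silver pattern (n=1): 0.5184 : 0.4816
Convolve the two distributions (both contribute in 2-u steps):
  M: 0.49404×0.5184 = 0.256110
  M+2: 0.49404×0.4816 + 0.50596×0.5184 = 0.500219
  M+4: 0.50596×0.4816 = 0.243670
Scale to base peak (0.500219) = 100: 51.2 : 100.0 : 48.7

51.2 : 100.0 : 48.7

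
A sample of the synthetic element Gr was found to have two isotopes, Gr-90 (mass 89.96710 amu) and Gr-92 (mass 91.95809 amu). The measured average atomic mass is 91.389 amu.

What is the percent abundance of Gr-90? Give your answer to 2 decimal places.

Writing the weighted mean with unknown fraction x of Gr-90:
89.96710·x + 91.95809·(1 − x) = 91.389
(89.96710 − 91.95809)·x = 91.389 − 91.95809
x = -0.56909 / -1.99099 = 0.28583 → 28.58% Gr-90, 71.42% Gr-92.

28.58%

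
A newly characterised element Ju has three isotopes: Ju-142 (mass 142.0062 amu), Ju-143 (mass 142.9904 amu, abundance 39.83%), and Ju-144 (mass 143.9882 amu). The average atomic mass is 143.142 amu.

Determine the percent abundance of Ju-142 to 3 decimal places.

22.643%

Let x and y be the fractions of Ju-142 and Ju-144. Then x + y = 1 − 0.3983 = 0.6017 and 142.0062x + 143.9882y = 143.142 − 0.3983×142.9904 = 86.18892368.
Substituting: 142.0062x + 143.9882(0.6017 − x) = 86.18892368
(142.0062 − 143.9882)x = -0.44877626  ⇒  x = 0.22643, y = 0.37527
Ju-142: 22.643%, Ju-144: 37.527%.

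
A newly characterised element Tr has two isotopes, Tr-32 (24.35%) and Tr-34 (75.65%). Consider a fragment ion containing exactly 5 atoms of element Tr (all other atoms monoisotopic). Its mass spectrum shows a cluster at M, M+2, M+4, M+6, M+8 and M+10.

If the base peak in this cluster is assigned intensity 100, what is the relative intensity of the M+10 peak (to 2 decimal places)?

Term probabilities: M 0.0009, M+2 0.0133, M+4 0.0826, M+6 0.2567, M+8 0.3988, M+10 0.2478. Base peak = M+8.
P(M+8) = C(5,4) × 0.2435^1 × 0.7565^4 = 5 × 0.2435 × 0.32751842 = 0.398754 (base)
P(M+10) = C(5,5) × 0.2435^0 × 0.7565^5 = 1 × 1.0000 × 0.24776768 = 0.247768
Relative intensity = 0.247768 / 0.398754 × 100 = 62.14

62.14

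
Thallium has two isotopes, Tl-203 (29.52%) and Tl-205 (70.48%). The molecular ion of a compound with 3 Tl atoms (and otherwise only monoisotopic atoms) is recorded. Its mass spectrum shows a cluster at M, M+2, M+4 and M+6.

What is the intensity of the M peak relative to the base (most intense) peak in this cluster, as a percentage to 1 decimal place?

5.8%

Binomial terms of (0.2952 + 0.7048)^3: M 0.0257, M+2 0.1843, M+4 0.4399, M+6 0.3501 → M+4 is the base peak.
P(M+4) = C(3,2) × 0.2952^1 × 0.7048^2 = 3 × 0.2952 × 0.49674304 = 0.439916 (base)
P(M) = C(3,0) × 0.2952^3 × 0.7048^0 = 1 × 0.02572463 × 1.0000 = 0.025725
Relative intensity = 0.025725 / 0.439916 × 100 = 5.8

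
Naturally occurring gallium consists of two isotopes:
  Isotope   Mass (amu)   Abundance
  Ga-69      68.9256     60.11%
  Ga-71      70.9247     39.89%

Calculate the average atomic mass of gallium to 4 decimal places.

Ar = Σ fᵢ·mᵢ = 0.6011 × 68.9256 + 0.3989 × 70.9247
= 41.43118 + 28.29186 = 69.72304 amu

69.7230 amu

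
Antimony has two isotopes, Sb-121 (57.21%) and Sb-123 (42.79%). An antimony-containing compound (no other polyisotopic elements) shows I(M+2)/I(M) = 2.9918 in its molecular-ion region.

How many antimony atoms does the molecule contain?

4

For n independent Sb atoms, I(M+2)/I(M) = n · (abundance Sb-123) / (abundance Sb-121) = n · 0.4279/0.5721.
n = 2.9918 × 0.5721/0.4279 = 4.00 ≈ 4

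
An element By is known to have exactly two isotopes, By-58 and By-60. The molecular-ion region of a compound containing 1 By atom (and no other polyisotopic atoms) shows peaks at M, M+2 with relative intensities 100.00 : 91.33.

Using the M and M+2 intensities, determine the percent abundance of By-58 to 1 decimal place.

Write p for the By-58 fraction. I(M+2)/I(M) = [C(1,1)·p^0·(1−p)] / p^1 = 1·(1−p)/p = 91.33/100.00 = 0.9133
(1−p)/p = 0.9133/1 = 0.9133  ⇒  p = 1/(1 + 0.9133) = 0.5227
By-58: 52.3%, By-60: 47.7%.

52.3%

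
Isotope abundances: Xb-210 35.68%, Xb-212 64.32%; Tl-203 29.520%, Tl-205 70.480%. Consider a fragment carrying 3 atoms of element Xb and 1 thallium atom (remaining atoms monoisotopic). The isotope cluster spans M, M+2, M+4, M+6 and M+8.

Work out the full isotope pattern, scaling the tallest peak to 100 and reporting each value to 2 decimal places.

Element Xb pattern (n=3): 0.04542287 : 0.24565012 : 0.44283116 : 0.26609585
Thallium pattern (n=1): 0.2952 : 0.7048
Convolve the two distributions (both contribute in 2-u steps):
  M: 0.04542287×0.2952 = 0.013409
  M+2: 0.04542287×0.7048 + 0.24565012×0.2952 = 0.104530
  M+4: 0.24565012×0.7048 + 0.44283116×0.2952 = 0.303858
  M+6: 0.44283116×0.7048 + 0.26609585×0.2952 = 0.390659
  M+8: 0.26609585×0.7048 = 0.187544
Scale to base peak (0.390659) = 100: 3.43 : 26.76 : 77.78 : 100.00 : 48.01

3.43 : 26.76 : 77.78 : 100.00 : 48.01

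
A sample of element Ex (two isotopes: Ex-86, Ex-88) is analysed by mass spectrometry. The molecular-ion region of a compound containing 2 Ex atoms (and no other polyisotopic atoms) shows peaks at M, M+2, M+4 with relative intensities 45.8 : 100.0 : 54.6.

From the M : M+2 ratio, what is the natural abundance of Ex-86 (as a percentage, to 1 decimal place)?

47.8%

Write p for the Ex-86 fraction. I(M+2)/I(M) = [C(2,1)·p^1·(1−p)] / p^2 = 2·(1−p)/p = 100.0/45.8 = 2.1834
(1−p)/p = 2.1834/2 = 1.0917  ⇒  p = 1/(1 + 1.0917) = 0.4781
Ex-86: 47.8%, Ex-88: 52.2%.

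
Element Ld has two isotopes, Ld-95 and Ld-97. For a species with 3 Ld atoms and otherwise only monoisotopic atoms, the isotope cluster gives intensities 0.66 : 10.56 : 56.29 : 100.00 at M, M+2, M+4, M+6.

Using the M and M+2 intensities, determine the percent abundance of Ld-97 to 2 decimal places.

If p is the fraction of Ld that is Ld-95, then I(M+2)/I(M) = [C(3,1)·p^2·(1−p)] / p^3 = 3·(1−p)/p = 10.56/0.66 = 16.0000
(1−p)/p = 16.0000/3 = 5.3333  ⇒  p = 1/(1 + 5.3333) = 0.1579
Ld-95: 15.79%, Ld-97: 84.21%.

84.21%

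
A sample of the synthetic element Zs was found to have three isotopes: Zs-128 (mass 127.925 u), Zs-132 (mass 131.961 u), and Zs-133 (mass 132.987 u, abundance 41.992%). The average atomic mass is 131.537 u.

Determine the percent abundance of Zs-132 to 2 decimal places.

36.83%

The remaining 58.008% is split between Zs-128 (fraction x) and Zs-132 (fraction 0.58008 − x).
Substituting: 127.925x + 131.961(0.58008 − x) = 75.69309896
(127.925 − 131.961)x = -0.85483792  ⇒  x = 0.21180, y = 0.36828
Zs-128: 21.18%, Zs-132: 36.83%.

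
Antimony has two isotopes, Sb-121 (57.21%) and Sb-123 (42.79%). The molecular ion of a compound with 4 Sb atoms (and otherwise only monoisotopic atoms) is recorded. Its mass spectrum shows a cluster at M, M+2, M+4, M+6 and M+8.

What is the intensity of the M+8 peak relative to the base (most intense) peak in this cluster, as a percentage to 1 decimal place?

9.3%

Binomial terms of (0.5721 + 0.4279)^4: M 0.1071, M+2 0.3205, M+4 0.3596, M+6 0.1793, M+8 0.0335 → M+4 is the base peak.
P(M+4) = C(4,2) × 0.5721^2 × 0.4279^2 = 6 × 0.32729841 × 0.18309841 = 0.359567 (base)
P(M+8) = C(4,4) × 0.5721^0 × 0.4279^4 = 1 × 1.0000 × 0.03352503 = 0.033525
Relative intensity = 0.033525 / 0.359567 × 100 = 9.3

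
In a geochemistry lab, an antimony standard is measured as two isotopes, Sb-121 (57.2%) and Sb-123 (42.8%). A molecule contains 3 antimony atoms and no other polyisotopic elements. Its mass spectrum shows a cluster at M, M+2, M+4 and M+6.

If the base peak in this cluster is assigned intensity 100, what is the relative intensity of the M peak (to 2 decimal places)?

(0.572 + 0.428)^3 gives M 0.1871, M+2 0.4201, M+4 0.3143, M+6 0.0784; the largest is M+2.
P(M+2) = C(3,1) × 0.572^2 × 0.428^1 = 3 × 0.327184 × 0.4280 = 0.420104 (base)
P(M) = C(3,0) × 0.572^3 × 0.428^0 = 1 × 0.18714925 × 1.0000 = 0.187149
Relative intensity = 0.187149 / 0.420104 × 100 = 44.55

44.55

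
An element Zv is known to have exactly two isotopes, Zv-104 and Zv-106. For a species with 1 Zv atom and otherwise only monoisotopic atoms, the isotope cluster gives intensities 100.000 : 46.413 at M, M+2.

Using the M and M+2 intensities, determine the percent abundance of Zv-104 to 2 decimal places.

68.30%

Let p = fractional abundance of Zv-104. I(M+2)/I(M) = [C(1,1)·p^0·(1−p)] / p^1 = 1·(1−p)/p = 46.413/100.000 = 0.4641
(1−p)/p = 0.4641/1 = 0.4641  ⇒  p = 1/(1 + 0.4641) = 0.6830
Zv-104: 68.30%, Zv-106: 31.70%.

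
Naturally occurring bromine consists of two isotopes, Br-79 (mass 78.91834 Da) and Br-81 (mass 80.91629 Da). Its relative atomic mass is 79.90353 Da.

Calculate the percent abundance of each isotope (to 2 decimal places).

Br-79: 50.69%, Br-81: 49.31%

Let x be the fractional abundance of Br-79; then Br-81 has abundance 1 − x.
78.91834·x + 80.91629·(1 − x) = 79.90353
(78.91834 − 80.91629)·x = 79.90353 − 80.91629
x = -1.01276 / -1.99795 = 0.50690 → 50.69% Br-79, 49.31% Br-81.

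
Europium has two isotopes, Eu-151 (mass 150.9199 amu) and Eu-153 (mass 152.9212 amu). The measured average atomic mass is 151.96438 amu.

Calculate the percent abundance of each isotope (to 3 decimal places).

With x = fraction of Eu-151 (so Eu-153 is 1 − x):
150.9199·x + 152.9212·(1 − x) = 151.96438
(150.9199 − 152.9212)·x = 151.96438 − 152.9212
x = -0.95682 / -2.0013 = 0.47810 → 47.810% Eu-151, 52.190% Eu-153.

Eu-151: 47.810%, Eu-153: 52.190%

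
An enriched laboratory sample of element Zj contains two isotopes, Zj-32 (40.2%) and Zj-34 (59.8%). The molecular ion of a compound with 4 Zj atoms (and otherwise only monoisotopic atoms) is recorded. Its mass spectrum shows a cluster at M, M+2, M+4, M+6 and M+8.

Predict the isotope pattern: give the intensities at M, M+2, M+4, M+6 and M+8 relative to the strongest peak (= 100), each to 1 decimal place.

The 4 Zj atoms are independent, so intensities follow the terms of (0.402 + 0.598)^4.
P(M) = 0.402^4 = 0.026116
P(M+2) = 4 × 0.402^3 × 0.598^1 = 0.155396
P(M+4) = 6 × 0.402^2 × 0.598^2 = 0.346741
P(M+6) = 4 × 0.402^1 × 0.598^3 = 0.343866
P(M+8) = 0.598^4 = 0.127881
The M+4 peak is largest (0.346741); scaling to 100 gives 7.5 : 44.8 : 100.0 : 99.2 : 36.9.

7.5 : 44.8 : 100.0 : 99.2 : 36.9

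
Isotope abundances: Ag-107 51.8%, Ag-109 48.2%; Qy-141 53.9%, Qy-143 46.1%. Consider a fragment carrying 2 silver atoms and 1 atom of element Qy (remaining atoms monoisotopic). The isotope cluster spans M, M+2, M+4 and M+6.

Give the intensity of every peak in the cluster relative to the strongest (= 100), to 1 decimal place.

Silver pattern (n=2): 0.268324 : 0.499352 : 0.232324
Element Qy pattern (n=1): 0.5390 : 0.4610
Convolve the two distributions (both contribute in 2-u steps):
  M: 0.268324×0.5390 = 0.144627
  M+2: 0.268324×0.4610 + 0.499352×0.5390 = 0.392848
  M+4: 0.499352×0.4610 + 0.232324×0.5390 = 0.355424
  M+6: 0.232324×0.4610 = 0.107101
Scale to base peak (0.392848) = 100: 36.8 : 100.0 : 90.5 : 27.3

36.8 : 100.0 : 90.5 : 27.3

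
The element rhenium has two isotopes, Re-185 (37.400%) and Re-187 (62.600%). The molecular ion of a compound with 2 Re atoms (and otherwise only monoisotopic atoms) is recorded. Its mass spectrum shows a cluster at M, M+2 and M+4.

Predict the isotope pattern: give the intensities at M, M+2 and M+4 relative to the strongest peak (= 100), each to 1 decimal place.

The 2 Re atoms are independent, so intensities follow the terms of (0.37400 + 0.62600)^2.
P(M) = 0.37400^2 = 0.139876
P(M+2) = 2 × 0.37400^1 × 0.62600^1 = 0.468248
P(M+4) = 0.62600^2 = 0.391876
The M+2 peak is largest (0.468248); scaling to 100 gives 29.9 : 100.0 : 83.7.

29.9 : 100.0 : 83.7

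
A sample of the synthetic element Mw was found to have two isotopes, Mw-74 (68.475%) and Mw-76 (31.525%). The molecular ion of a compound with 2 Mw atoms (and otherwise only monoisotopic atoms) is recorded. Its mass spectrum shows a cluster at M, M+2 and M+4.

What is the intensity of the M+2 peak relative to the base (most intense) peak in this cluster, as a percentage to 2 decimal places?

Binomial terms of (0.68475 + 0.31525)^2: M 0.4689, M+2 0.4317, M+4 0.0994 → M is the base peak.
P(M) = C(2,0) × 0.68475^2 × 0.31525^0 = 1 × 0.46888256 × 1.0000 = 0.468883 (base)
P(M+2) = C(2,1) × 0.68475^1 × 0.31525^1 = 2 × 0.68475 × 0.31525 = 0.431735
Relative intensity = 0.431735 / 0.468883 × 100 = 92.08

92.08%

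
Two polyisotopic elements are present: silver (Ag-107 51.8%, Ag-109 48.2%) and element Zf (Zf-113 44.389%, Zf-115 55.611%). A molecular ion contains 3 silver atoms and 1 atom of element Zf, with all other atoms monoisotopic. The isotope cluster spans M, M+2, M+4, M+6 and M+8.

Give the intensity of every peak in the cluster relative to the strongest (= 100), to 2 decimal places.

16.41 : 66.36 : 100.00 : 66.61 : 16.56

Silver pattern (n=3): 0.13899183 : 0.3879965 : 0.3610315 : 0.11198017
Element Zf pattern (n=1): 0.44389 : 0.55611
Convolve the two distributions (both contribute in 2-u steps):
  M: 0.13899183×0.44389 = 0.061697
  M+2: 0.13899183×0.55611 + 0.3879965×0.44389 = 0.249523
  M+4: 0.3879965×0.55611 + 0.3610315×0.44389 = 0.376027
  M+6: 0.3610315×0.55611 + 0.11198017×0.44389 = 0.250480
  M+8: 0.11198017×0.55611 = 0.062273
Scale to base peak (0.376027) = 100: 16.41 : 66.36 : 100.00 : 66.61 : 16.56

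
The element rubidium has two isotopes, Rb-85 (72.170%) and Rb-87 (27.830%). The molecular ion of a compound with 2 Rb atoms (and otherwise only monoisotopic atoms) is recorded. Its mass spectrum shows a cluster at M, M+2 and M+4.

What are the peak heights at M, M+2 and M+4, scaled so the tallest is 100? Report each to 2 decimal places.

The 2 Rb atoms are independent, so intensities follow the terms of (0.72170 + 0.27830)^2.
P(M) = 0.72170^2 = 0.520851
P(M+2) = 2 × 0.72170^1 × 0.27830^1 = 0.401698
P(M+4) = 0.27830^2 = 0.077451
The M peak is largest (0.520851); scaling to 100 gives 100.00 : 77.12 : 14.87.

100.00 : 77.12 : 14.87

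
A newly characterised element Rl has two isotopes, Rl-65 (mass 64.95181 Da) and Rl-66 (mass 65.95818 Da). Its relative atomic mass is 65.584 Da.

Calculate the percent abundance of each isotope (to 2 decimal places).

Rl-65: 37.18%, Rl-66: 62.82%

With x = fraction of Rl-65 (so Rl-66 is 1 − x):
64.95181·x + 65.95818·(1 − x) = 65.584
(64.95181 − 65.95818)·x = 65.584 − 65.95818
x = -0.37418 / -1.00637 = 0.37181 → 37.18% Rl-65, 62.82% Rl-66.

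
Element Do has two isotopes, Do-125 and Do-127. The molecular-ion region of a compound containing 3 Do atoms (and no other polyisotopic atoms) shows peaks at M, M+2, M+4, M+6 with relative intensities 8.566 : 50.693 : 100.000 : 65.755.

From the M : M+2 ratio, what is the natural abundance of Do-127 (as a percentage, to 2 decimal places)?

Let p = fractional abundance of Do-125. I(M+2)/I(M) = [C(3,1)·p^2·(1−p)] / p^3 = 3·(1−p)/p = 50.693/8.566 = 5.9179
(1−p)/p = 5.9179/3 = 1.9726  ⇒  p = 1/(1 + 1.9726) = 0.3364
Do-125: 33.64%, Do-127: 66.36%.

66.36%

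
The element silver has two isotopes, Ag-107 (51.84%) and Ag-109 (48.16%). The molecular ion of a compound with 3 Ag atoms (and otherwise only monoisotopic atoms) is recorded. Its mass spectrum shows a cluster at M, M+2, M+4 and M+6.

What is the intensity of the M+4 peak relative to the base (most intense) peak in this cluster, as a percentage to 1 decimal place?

92.9%

Binomial terms of (0.5184 + 0.4816)^3: M 0.1393, M+2 0.3883, M+4 0.3607, M+6 0.1117 → M+2 is the base peak.
P(M+2) = C(3,1) × 0.5184^2 × 0.4816^1 = 3 × 0.26873856 × 0.4816 = 0.388273 (base)
P(M+4) = C(3,2) × 0.5184^1 × 0.4816^2 = 3 × 0.5184 × 0.23193856 = 0.360711
Relative intensity = 0.360711 / 0.388273 × 100 = 92.9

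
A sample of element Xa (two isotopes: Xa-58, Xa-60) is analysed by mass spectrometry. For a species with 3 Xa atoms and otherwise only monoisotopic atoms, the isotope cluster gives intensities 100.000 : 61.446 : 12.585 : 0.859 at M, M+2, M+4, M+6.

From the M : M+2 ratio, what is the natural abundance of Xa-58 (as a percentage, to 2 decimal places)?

83.00%

If p is the fraction of Xa that is Xa-58, then I(M+2)/I(M) = [C(3,1)·p^2·(1−p)] / p^3 = 3·(1−p)/p = 61.446/100.000 = 0.6145
(1−p)/p = 0.6145/3 = 0.2048  ⇒  p = 1/(1 + 0.2048) = 0.8300
Xa-58: 83.00%, Xa-60: 17.00%.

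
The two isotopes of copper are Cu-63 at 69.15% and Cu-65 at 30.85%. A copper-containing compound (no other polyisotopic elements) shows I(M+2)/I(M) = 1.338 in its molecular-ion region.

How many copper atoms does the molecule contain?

3

The M+2/M ratio from n Cu atoms is n · q/p = n · 0.3085/0.6915.
n = 1.338 × 0.6915/0.3085 = 3.00 ≈ 3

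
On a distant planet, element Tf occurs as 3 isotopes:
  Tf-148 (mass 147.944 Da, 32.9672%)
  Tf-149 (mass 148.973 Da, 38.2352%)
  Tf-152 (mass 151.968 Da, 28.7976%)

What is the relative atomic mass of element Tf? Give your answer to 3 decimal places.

Weight each isotope mass by its fractional abundance: 0.329672 × 147.944 + 0.382352 × 148.973 + 0.287976 × 151.968
= 48.7730 + 56.9601 + 43.7631 = 149.4962 Da

149.496 Da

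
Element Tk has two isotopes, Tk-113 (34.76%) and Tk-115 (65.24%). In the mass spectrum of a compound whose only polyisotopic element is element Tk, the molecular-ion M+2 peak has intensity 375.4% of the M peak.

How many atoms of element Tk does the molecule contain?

With n Tk atoms, P(M+2)/P(M) = C(n,1)·p^(n−1)q / p^n = n·q/p = n · 0.6524/0.3476.
n = 3.754 × 0.3476/0.6524 = 2.00 ≈ 2

2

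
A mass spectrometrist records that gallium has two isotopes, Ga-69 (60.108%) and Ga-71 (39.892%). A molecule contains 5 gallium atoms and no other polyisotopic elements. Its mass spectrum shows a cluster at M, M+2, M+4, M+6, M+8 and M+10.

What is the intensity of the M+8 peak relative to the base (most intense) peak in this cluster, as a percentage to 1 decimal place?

22.0%

Binomial terms of (0.60108 + 0.39892)^5: M 0.0785, M+2 0.2604, M+4 0.3456, M+6 0.2294, M+8 0.0761, M+10 0.0101 → M+4 is the base peak.
P(M+4) = C(5,2) × 0.60108^3 × 0.39892^2 = 10 × 0.2171685 × 0.15913717 = 0.345596 (base)
P(M+8) = C(5,4) × 0.60108^1 × 0.39892^4 = 5 × 0.60108 × 0.02532464 = 0.076111
Relative intensity = 0.076111 / 0.345596 × 100 = 22.0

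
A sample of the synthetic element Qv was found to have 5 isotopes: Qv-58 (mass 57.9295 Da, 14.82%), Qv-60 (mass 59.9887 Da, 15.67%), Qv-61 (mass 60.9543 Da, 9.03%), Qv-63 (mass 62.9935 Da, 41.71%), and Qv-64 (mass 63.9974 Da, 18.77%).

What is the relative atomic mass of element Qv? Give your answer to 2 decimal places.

61.78 Da

Average mass = Σ (abundance × isotope mass) = 0.1482 × 57.9295 + 0.1567 × 59.9887 + 0.0903 × 60.9543 + 0.4171 × 62.9935 + 0.1877 × 63.9974
= 8.58515 + 9.40023 + 5.50417 + 26.27459 + 12.01231 = 61.77645 Da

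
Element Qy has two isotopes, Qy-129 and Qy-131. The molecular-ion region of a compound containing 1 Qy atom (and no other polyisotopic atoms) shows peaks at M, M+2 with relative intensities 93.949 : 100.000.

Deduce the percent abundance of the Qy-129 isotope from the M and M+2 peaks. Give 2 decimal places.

Write p for the Qy-129 fraction. I(M+2)/I(M) = [C(1,1)·p^0·(1−p)] / p^1 = 1·(1−p)/p = 100.000/93.949 = 1.0644
(1−p)/p = 1.0644/1 = 1.0644  ⇒  p = 1/(1 + 1.0644) = 0.4844
Qy-129: 48.44%, Qy-131: 51.56%.

48.44%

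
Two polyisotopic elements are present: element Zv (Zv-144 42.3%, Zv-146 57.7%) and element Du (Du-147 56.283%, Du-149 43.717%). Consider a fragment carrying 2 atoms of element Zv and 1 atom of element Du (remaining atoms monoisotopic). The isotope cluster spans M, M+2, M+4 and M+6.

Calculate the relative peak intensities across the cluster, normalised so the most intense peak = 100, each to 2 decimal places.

25.13 : 88.07 : 100.00 : 36.32

Element Zv pattern (n=2): 0.178929 : 0.488142 : 0.332929
Element Du pattern (n=1): 0.56283 : 0.43717
Convolve the two distributions (both contribute in 2-u steps):
  M: 0.178929×0.56283 = 0.100707
  M+2: 0.178929×0.43717 + 0.488142×0.56283 = 0.352963
  M+4: 0.488142×0.43717 + 0.332929×0.56283 = 0.400783
  M+6: 0.332929×0.43717 = 0.145547
Scale to base peak (0.400783) = 100: 25.13 : 88.07 : 100.00 : 36.32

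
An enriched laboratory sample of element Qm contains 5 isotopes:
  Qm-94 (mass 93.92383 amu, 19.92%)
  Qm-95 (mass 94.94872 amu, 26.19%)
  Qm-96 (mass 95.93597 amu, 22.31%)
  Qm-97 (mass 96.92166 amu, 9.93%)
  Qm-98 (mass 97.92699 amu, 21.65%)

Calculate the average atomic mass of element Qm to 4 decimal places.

Average mass = Σ (abundance × isotope mass) = 0.1992 × 93.92383 + 0.2619 × 94.94872 + 0.2231 × 95.93597 + 0.0993 × 96.92166 + 0.2165 × 97.92699
= 18.709627 + 24.867070 + 21.403315 + 9.624321 + 21.201193 = 95.805526 amu

95.8055 amu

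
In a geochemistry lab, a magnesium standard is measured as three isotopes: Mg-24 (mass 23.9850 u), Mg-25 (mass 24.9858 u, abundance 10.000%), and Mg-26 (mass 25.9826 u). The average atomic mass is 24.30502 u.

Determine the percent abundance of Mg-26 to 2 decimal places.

The remaining 90.000% is split between Mg-24 (fraction x) and Mg-26 (fraction 0.90000 − x).
Substituting: 23.9850x + 25.9826(0.90000 − x) = 21.80644
(23.9850 − 25.9826)x = -1.5779  ⇒  x = 0.78990, y = 0.11010
Mg-24: 78.99%, Mg-26: 11.01%.

11.01%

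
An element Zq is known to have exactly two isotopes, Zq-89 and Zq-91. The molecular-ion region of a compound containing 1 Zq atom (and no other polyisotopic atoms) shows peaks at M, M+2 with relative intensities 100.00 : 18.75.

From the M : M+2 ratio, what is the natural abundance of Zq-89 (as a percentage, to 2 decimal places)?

84.21%

Let p = fractional abundance of Zq-89. I(M+2)/I(M) = [C(1,1)·p^0·(1−p)] / p^1 = 1·(1−p)/p = 18.75/100.00 = 0.1875
(1−p)/p = 0.1875/1 = 0.1875  ⇒  p = 1/(1 + 0.1875) = 0.8421
Zq-89: 84.21%, Zq-91: 15.79%.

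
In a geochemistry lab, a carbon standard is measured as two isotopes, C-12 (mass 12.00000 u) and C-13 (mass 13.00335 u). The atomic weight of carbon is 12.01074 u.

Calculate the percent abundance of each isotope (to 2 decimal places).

C-12: 98.93%, C-13: 1.07%

Writing the weighted mean with unknown fraction x of C-12:
12.00000·x + 13.00335·(1 − x) = 12.01074
(12.00000 − 13.00335)·x = 12.01074 − 13.00335
x = -0.99261 / -1.00335 = 0.98930 → 98.93% C-12, 1.07% C-13.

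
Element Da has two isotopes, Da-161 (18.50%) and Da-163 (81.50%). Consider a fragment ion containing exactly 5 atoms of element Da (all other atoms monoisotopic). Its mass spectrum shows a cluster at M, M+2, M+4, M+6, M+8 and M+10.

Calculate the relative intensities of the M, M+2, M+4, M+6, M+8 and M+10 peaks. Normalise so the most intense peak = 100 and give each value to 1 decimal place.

Expanding (0.1850 + 0.8150)^5:
P(M) = 0.1850^5 = 0.000217
P(M+2) = 5 × 0.1850^4 × 0.8150^1 = 0.004773
P(M+4) = 10 × 0.1850^3 × 0.8150^2 = 0.042056
P(M+6) = 10 × 0.1850^2 × 0.8150^3 = 0.185275
P(M+8) = 5 × 0.1850^1 × 0.8150^4 = 0.408105
P(M+10) = 0.8150^5 = 0.359574
The M+8 peak is largest (0.408105); scaling to 100 gives 0.1 : 1.2 : 10.3 : 45.4 : 100.0 : 88.1.

0.1 : 1.2 : 10.3 : 45.4 : 100.0 : 88.1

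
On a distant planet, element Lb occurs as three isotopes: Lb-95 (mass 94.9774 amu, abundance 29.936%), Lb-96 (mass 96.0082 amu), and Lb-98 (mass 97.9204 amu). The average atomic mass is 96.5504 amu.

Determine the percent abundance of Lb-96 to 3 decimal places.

25.572%

Let x and y be the fractions of Lb-96 and Lb-98. Then x + y = 1 − 0.29936 = 0.70064 and 96.0082x + 97.9204y = 96.5504 − 0.29936×94.9774 = 68.117965536.
Substituting: 96.0082x + 97.9204(0.70064 − x) = 68.117965536
(96.0082 − 97.9204)x = -0.48898352  ⇒  x = 0.25572, y = 0.44492
Lb-96: 25.572%, Lb-98: 44.492%.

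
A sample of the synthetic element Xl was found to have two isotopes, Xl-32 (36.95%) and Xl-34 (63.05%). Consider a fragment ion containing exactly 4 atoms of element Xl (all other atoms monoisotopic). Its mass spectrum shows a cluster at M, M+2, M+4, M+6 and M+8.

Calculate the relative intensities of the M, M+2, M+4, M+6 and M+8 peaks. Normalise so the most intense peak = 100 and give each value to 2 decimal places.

5.03 : 34.34 : 87.91 : 100.00 : 42.66

The 4 Xl atoms are independent, so intensities follow the terms of (0.3695 + 0.6305)^4.
P(M) = 0.3695^4 = 0.018641
P(M+2) = 4 × 0.3695^3 × 0.6305^1 = 0.127230
P(M+4) = 6 × 0.3695^2 × 0.6305^2 = 0.325649
P(M+6) = 4 × 0.3695^1 × 0.6305^3 = 0.370450
P(M+8) = 0.6305^4 = 0.158030
The M+6 peak is largest (0.370450); scaling to 100 gives 5.03 : 34.34 : 87.91 : 100.00 : 42.66.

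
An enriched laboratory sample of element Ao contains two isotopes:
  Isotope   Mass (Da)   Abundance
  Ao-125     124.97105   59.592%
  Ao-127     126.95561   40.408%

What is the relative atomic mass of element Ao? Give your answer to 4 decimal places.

125.7730 Da

Weight each isotope mass by its fractional abundance: 0.59592 × 124.97105 + 0.40408 × 126.95561
= 74.472748 + 51.300223 = 125.772971 Da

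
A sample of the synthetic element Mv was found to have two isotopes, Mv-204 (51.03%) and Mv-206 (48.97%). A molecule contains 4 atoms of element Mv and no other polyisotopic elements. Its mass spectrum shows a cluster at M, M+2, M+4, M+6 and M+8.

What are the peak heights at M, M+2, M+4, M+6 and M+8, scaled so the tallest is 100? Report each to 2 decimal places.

Expanding (0.5103 + 0.4897)^4:
P(M) = 0.5103^4 = 0.067811
P(M+2) = 4 × 0.5103^3 × 0.4897^1 = 0.260296
P(M+4) = 6 × 0.5103^2 × 0.4897^2 = 0.374682
P(M+6) = 4 × 0.5103^1 × 0.4897^3 = 0.239704
P(M+8) = 0.4897^4 = 0.057507
The M+4 peak is largest (0.374682); scaling to 100 gives 18.10 : 69.47 : 100.00 : 63.98 : 15.35.

18.10 : 69.47 : 100.00 : 63.98 : 15.35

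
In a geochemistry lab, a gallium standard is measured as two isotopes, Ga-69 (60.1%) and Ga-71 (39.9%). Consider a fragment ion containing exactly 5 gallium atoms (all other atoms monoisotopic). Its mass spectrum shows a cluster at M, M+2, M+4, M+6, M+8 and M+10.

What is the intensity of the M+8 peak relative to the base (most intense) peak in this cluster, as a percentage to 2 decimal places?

22.04%

Binomial terms of (0.601 + 0.399)^5: M 0.0784, M+2 0.2603, M+4 0.3456, M+6 0.2294, M+8 0.0762, M+10 0.0101 → M+4 is the base peak.
P(M+4) = C(5,2) × 0.601^3 × 0.399^2 = 10 × 0.2170818 × 0.159201 = 0.345596 (base)
P(M+8) = C(5,4) × 0.601^1 × 0.399^4 = 5 × 0.6010 × 0.02534496 = 0.076162
Relative intensity = 0.076162 / 0.345596 × 100 = 22.04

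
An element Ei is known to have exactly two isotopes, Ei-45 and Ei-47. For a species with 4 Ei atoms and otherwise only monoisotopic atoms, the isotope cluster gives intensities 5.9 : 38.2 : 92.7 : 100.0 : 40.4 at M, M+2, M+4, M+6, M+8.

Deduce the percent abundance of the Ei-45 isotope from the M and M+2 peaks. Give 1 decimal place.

If p is the fraction of Ei that is Ei-45, then I(M+2)/I(M) = [C(4,1)·p^3·(1−p)] / p^4 = 4·(1−p)/p = 38.2/5.9 = 6.4746
(1−p)/p = 6.4746/4 = 1.6186  ⇒  p = 1/(1 + 1.6186) = 0.3819
Ei-45: 38.2%, Ei-47: 61.8%.

38.2%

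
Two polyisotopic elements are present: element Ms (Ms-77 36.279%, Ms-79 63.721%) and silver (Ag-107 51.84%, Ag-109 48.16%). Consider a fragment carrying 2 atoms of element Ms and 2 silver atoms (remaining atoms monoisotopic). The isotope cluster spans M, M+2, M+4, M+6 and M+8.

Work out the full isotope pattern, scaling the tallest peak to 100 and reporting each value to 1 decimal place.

Element Ms pattern (n=2): 0.13161658 : 0.46234683 : 0.40603658
Silver pattern (n=2): 0.26873856 : 0.49932288 : 0.23193856
Convolve the two distributions (both contribute in 2-u steps):
  M: 0.13161658×0.26873856 = 0.035370
  M+2: 0.13161658×0.49932288 + 0.46234683×0.26873856 = 0.189970
  M+4: 0.13161658×0.23193856 + 0.46234683×0.49932288 + 0.40603658×0.26873856 = 0.370505
  M+6: 0.46234683×0.23193856 + 0.40603658×0.49932288 = 0.309979
  M+8: 0.40603658×0.23193856 = 0.094176
Scale to base peak (0.370505) = 100: 9.5 : 51.3 : 100.0 : 83.7 : 25.4

9.5 : 51.3 : 100.0 : 83.7 : 25.4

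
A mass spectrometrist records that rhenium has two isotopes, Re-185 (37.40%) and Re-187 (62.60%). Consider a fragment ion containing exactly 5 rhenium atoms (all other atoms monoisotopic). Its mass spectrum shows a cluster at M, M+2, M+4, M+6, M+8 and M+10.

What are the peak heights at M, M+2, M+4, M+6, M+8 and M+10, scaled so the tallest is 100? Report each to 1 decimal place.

2.1 : 17.8 : 59.7 : 100.0 : 83.7 : 28.0

Each Re atom is independently Re-185 (p = 0.3740) or Re-187 (q = 0.6260); the cluster is the binomial expansion (p + q)^5.
P(M) = 0.3740^5 = 0.007317
P(M+2) = 5 × 0.3740^4 × 0.6260^1 = 0.061239
P(M+4) = 10 × 0.3740^3 × 0.6260^2 = 0.205005
P(M+6) = 10 × 0.3740^2 × 0.6260^3 = 0.343136
P(M+8) = 5 × 0.3740^1 × 0.6260^4 = 0.287170
P(M+10) = 0.6260^5 = 0.096133
The M+6 peak is largest (0.343136); scaling to 100 gives 2.1 : 17.8 : 59.7 : 100.0 : 83.7 : 28.0.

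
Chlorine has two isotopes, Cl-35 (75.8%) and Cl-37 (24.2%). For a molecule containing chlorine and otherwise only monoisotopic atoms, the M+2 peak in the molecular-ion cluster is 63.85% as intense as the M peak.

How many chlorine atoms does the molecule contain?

With n Cl atoms, P(M+2)/P(M) = C(n,1)·p^(n−1)q / p^n = n·q/p = n · 0.242/0.758.
n = 0.6385 × 0.758/0.242 = 2.00 ≈ 2

2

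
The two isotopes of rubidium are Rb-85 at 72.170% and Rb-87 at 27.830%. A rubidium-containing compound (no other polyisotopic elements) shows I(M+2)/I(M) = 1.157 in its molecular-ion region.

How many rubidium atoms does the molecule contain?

3

The M+2/M ratio from n Rb atoms is n · q/p = n · 0.27830/0.72170.
n = 1.157 × 0.72170/0.27830 = 3.00 ≈ 3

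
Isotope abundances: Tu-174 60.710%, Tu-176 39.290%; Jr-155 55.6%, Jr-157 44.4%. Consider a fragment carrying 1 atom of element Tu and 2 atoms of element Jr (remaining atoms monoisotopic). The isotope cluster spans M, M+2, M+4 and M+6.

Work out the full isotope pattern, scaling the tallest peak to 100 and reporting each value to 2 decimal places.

Element Tu pattern (n=1): 0.6071 : 0.3929
Element Jr pattern (n=2): 0.309136 : 0.493728 : 0.197136
Convolve the two distributions (both contribute in 2-u steps):
  M: 0.6071×0.309136 = 0.187676
  M+2: 0.6071×0.493728 + 0.3929×0.309136 = 0.421202
  M+4: 0.6071×0.197136 + 0.3929×0.493728 = 0.313667
  M+6: 0.3929×0.197136 = 0.077455
Scale to base peak (0.421202) = 100: 44.56 : 100.00 : 74.47 : 18.39

44.56 : 100.00 : 74.47 : 18.39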